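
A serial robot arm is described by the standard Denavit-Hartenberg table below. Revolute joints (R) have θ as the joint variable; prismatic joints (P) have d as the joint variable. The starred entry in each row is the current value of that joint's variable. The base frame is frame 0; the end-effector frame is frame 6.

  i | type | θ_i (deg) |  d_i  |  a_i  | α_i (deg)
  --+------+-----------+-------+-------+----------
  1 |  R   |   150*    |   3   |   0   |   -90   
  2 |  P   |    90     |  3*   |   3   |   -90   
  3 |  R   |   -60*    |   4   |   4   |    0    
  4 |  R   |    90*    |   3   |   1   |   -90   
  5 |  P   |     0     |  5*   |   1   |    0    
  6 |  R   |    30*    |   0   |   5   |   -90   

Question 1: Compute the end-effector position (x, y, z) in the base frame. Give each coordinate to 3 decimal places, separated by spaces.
4.413 -1.357 -4.982

after link 1: o_1 = (0.0000, 0.0000, 3.0000)
after link 2: o_2 = (-1.5000, -2.5981, 0.0000)
after link 3: o_3 = (0.2321, -7.5981, -2.0000)
after link 4: o_4 = (3.0801, -8.6651, -2.8660)
after link 5: o_5 = (5.4952, -4.4821, -1.2321)
after link 6: o_6 = (4.4127, -1.3571, -4.9821)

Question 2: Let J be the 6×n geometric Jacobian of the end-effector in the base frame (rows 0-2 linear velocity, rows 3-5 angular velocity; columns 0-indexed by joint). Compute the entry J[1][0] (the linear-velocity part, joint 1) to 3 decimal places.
4.413

axis z_0 = ẑ; lever o_n−o_0 = (4.4127,-1.3571,-4.9821)
cross product → J_v[:, 0] = (1.3571,4.4127,-0.0000)
J_ω[:, 0] = z_0
entry J[1][0] = 4.4127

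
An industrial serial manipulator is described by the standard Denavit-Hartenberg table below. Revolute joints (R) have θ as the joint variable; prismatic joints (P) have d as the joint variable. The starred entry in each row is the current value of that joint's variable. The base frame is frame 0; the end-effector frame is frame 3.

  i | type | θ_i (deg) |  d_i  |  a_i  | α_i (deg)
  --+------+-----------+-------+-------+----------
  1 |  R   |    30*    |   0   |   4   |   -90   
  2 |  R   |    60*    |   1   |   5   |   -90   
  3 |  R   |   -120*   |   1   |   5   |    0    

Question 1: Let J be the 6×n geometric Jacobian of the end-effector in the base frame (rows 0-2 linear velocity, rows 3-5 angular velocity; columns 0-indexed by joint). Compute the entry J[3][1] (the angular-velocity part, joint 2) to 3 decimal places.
axis z_1 = (-0.5000,0.8660,0.0000); lever o_n−o_1 = (-2.3325,4.8080,-2.6651)
cross product → J_v[:, 1] = (-2.3080,-1.3325,-0.3840)
J_ω[:, 1] = z_1
entry J[3][1] = -0.5000

-0.500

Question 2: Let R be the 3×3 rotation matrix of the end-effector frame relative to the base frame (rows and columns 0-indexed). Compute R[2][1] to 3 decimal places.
End-effector y-axis (col 1 of R) = (0.1250,0.6495,-0.7500)
R[2][1] = -0.7500

-0.750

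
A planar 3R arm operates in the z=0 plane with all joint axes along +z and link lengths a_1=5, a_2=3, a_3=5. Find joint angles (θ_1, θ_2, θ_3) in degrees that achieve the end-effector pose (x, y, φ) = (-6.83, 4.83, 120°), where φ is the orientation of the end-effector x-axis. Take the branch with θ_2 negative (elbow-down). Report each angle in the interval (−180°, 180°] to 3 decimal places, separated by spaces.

wrist centre = target − a_3·(cos φ, sin φ) = (-4.3300, 0.4999)
cos θ_2 = (18.9988−5²−3²)/(2·5·3) = -0.5000; θ_2 = -120.0027° (elbow-down)
β = atan2(0.4999,-4.3300) = 173.4147°; ψ = atan2(-2.5980,3.4999) = -36.5870°
θ_1 = β − ψ = 210.0017°
θ_3 = φ − θ_1 − θ_2 = 30.0010° (wrapped to (-180°,180°])

-149.998 -120.003 30.001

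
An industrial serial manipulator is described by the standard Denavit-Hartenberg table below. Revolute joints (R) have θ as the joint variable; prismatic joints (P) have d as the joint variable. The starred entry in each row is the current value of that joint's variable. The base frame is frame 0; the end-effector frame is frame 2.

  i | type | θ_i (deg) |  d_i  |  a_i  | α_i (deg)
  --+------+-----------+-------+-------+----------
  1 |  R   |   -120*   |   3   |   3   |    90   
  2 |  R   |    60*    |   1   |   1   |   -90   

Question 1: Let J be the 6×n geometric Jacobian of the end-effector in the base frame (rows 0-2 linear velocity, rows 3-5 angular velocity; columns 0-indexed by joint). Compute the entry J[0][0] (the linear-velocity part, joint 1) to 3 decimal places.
2.531

axis z_0 = ẑ; lever o_n−o_0 = (-2.6160,-2.5311,3.8660)
cross product → J_v[:, 0] = (2.5311,-2.6160,0.0000)
J_ω[:, 0] = z_0
entry J[0][0] = 2.5311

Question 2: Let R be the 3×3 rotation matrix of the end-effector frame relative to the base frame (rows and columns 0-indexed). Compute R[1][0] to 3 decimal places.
End-effector x-axis (col 0 of R) = (-0.2500,-0.4330,0.8660)
R[1][0] = -0.4330

-0.433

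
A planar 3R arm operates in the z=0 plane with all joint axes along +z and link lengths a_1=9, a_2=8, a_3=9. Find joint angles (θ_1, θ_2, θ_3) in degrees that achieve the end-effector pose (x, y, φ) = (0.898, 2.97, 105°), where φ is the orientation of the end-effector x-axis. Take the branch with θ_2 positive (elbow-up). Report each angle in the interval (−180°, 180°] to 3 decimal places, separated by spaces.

-120.000 135.002 89.997

wrist centre = target − a_3·(cos φ, sin φ) = (3.2274, -5.7233)
cos θ_2 = (43.1725−9²−8²)/(2·9·8) = -0.7071; θ_2 = 135.0023° (elbow-up)
β = atan2(-5.7233,3.2274) = -60.5815°; ψ = atan2(5.6566,3.3429) = 59.4180°
θ_1 = β − ψ = -119.9995°
θ_3 = φ − θ_1 − θ_2 = 89.9972° (wrapped to (-180°,180°])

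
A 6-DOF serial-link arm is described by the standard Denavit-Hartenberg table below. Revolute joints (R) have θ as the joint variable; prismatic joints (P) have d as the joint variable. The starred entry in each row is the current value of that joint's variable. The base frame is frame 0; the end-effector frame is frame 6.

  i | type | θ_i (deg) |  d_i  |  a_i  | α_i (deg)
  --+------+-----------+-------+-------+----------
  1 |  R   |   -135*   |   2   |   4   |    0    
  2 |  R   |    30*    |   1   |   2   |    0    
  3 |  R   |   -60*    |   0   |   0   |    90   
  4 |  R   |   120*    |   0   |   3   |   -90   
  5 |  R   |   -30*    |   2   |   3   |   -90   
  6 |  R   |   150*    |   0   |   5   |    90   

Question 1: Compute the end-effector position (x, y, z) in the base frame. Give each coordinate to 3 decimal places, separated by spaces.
after link 1: o_1 = (-2.8284, -2.8284, 2.0000)
after link 2: o_2 = (-3.3461, -4.7603, 3.0000)
after link 3: o_3 = (-3.3461, -4.7603, 3.0000)
after link 4: o_4 = (-1.8972, -4.3721, 5.5981)
after link 5: o_5 = (0.6424, -2.1387, 6.8481)
after link 6: o_6 = (-2.6996, -5.2756, 4.8505)

-2.700 -5.276 4.850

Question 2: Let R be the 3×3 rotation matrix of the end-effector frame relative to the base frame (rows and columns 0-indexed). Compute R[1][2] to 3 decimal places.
0.103

End-effector z-axis (col 2 of R) = (-0.5800,0.1034,0.8080)
R[1][2] = 0.1034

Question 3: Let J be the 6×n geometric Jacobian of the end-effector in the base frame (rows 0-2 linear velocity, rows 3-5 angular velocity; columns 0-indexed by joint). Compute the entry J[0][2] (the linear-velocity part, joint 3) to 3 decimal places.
0.515

axis z_2 = (0.0000,0.0000,1.0000); lever o_n−o_2 = (0.6464,-0.5153,1.8505)
cross product → J_v[:, 2] = (0.5153,0.6464,-0.0000)
J_ω[:, 2] = z_2
entry J[0][2] = 0.5153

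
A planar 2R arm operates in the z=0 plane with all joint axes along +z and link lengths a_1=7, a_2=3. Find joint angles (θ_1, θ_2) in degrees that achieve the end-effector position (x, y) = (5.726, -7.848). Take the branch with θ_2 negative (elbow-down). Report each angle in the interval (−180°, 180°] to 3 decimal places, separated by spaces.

cos θ_2 = (94.3782−7²−3²)/(2·7·3) = 0.8661; θ_2 = -29.9860° (elbow-down)
β = atan2(-7.8480,5.7260) = -53.8850°; ψ = atan2(-1.4994,9.5984) = -8.8784°
θ_1 = β − ψ = -45.0066°

-45.007 -29.986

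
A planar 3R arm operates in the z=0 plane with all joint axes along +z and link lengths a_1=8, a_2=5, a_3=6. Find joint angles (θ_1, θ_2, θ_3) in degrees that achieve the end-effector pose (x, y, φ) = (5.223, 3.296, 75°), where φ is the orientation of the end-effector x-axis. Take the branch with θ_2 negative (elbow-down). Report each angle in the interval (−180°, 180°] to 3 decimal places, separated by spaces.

wrist centre = target − a_3·(cos φ, sin φ) = (3.6701, -2.4996)
cos θ_2 = (19.7173−8²−5²)/(2·8·5) = -0.8660; θ_2 = -150.0010° (elbow-down)
β = atan2(-2.4996,3.6701) = -34.2573°; ψ = atan2(-2.4999,3.6698) = -34.2631°
θ_1 = β − ψ = 0.0058°
θ_3 = φ − θ_1 − θ_2 = -135.0049° (wrapped to (-180°,180°])

0.006 -150.001 -135.005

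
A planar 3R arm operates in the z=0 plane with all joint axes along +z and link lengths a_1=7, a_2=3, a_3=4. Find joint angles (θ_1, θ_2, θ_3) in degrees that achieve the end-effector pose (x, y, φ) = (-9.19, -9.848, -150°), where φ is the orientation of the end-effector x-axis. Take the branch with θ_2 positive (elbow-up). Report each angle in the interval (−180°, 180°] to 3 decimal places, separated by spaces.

wrist centre = target − a_3·(cos φ, sin φ) = (-5.7259, -7.8480)
cos θ_2 = (94.3770−7²−3²)/(2·7·3) = 0.8661; θ_2 = 29.9892° (elbow-up)
β = atan2(-7.8480,-5.7259) = -126.1145°; ψ = atan2(1.4995,9.5984) = 8.8793°
θ_1 = β − ψ = -134.9938°
θ_3 = φ − θ_1 − θ_2 = -44.9954° (wrapped to (-180°,180°])

-134.994 29.989 -44.995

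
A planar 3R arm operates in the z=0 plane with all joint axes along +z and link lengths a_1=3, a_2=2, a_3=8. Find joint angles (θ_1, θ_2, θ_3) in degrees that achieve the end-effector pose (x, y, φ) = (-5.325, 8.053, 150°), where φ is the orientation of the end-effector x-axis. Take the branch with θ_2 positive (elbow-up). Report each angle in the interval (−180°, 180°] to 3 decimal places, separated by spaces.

wrist centre = target − a_3·(cos φ, sin φ) = (1.6032, 4.0530)
cos θ_2 = (18.9971−3²−2²)/(2·3·2) = 0.4998; θ_2 = 60.0162° (elbow-up)
β = atan2(4.0530,1.6032) = 68.4182°; ψ = atan2(1.7323,3.9995) = 23.4192°
θ_1 = β − ψ = 44.9991°
θ_3 = φ − θ_1 − θ_2 = 44.9848° (wrapped to (-180°,180°])

44.999 60.016 44.985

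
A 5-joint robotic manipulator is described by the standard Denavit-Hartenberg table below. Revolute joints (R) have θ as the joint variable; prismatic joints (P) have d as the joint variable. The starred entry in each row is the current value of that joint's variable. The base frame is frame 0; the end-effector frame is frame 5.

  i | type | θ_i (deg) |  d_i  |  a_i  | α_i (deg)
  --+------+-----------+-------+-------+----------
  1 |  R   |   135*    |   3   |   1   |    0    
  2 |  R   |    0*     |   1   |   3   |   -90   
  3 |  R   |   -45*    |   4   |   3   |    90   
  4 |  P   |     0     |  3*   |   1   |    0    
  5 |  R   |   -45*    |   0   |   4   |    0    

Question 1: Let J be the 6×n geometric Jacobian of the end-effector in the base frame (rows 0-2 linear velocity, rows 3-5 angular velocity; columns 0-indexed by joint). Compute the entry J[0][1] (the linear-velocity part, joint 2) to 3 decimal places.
-3.207

axis z_1 = (0.0000,0.0000,1.0000); lever o_n−o_1 = (-4.8640,3.2071,7.9497)
cross product → J_v[:, 1] = (-3.2071,-4.8640,0.0000)
J_ω[:, 1] = z_1
entry J[0][1] = -3.2071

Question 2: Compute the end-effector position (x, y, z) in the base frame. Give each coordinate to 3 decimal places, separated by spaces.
after link 1: o_1 = (-0.7071, 0.7071, 3.0000)
after link 2: o_2 = (-2.8284, 2.8284, 4.0000)
after link 3: o_3 = (-7.1569, 1.5000, 6.1213)
after link 4: o_4 = (-6.1569, 0.5000, 8.9497)
after link 5: o_5 = (-5.5711, 3.9142, 10.9497)

-5.571 3.914 10.950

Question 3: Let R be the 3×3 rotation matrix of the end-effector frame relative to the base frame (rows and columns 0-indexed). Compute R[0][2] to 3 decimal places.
0.500

End-effector z-axis (col 2 of R) = (0.5000,-0.5000,0.7071)
R[0][2] = 0.5000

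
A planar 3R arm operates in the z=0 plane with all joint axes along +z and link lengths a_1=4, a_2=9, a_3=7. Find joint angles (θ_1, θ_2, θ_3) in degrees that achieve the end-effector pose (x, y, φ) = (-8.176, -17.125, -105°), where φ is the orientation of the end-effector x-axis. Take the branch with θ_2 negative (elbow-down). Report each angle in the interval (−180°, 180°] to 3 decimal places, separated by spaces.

wrist centre = target − a_3·(cos φ, sin φ) = (-6.3643, -10.3635)
cos θ_2 = (147.9064−4²−9²)/(2·4·9) = 0.7070; θ_2 = -45.0059° (elbow-down)
β = atan2(-10.3635,-6.3643) = -121.5542°; ψ = atan2(-6.3646,10.3633) = -31.5562°
θ_1 = β − ψ = -89.9981°
θ_3 = φ − θ_1 − θ_2 = 30.0040° (wrapped to (-180°,180°])

-89.998 -45.006 30.004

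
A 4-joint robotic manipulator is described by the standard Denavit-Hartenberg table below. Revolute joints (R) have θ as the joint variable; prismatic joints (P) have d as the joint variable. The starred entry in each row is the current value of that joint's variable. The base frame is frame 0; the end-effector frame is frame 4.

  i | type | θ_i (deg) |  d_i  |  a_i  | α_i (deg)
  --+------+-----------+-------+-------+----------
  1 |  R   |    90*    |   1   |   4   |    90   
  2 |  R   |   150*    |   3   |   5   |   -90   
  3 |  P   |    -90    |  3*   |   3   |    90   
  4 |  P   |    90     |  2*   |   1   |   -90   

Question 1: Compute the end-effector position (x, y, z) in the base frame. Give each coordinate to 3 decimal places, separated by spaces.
after link 1: o_1 = (0.0000, 4.0000, 1.0000)
after link 2: o_2 = (3.0000, -0.3301, 3.5000)
after link 3: o_3 = (6.0000, -1.8301, 0.9019)
after link 4: o_4 = (6.0000, -0.5981, -0.9641)

6.000 -0.598 -0.964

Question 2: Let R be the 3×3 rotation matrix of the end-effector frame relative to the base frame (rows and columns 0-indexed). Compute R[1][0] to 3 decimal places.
End-effector x-axis (col 0 of R) = (0.0000,-0.5000,-0.8660)
R[1][0] = -0.5000

-0.500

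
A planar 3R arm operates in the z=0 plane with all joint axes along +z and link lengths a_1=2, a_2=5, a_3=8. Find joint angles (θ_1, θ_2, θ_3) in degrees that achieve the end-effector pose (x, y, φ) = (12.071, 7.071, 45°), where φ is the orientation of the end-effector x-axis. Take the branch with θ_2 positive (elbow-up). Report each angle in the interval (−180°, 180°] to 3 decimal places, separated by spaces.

wrist centre = target − a_3·(cos φ, sin φ) = (6.4141, 1.4141)
cos θ_2 = (43.1411−2²−5²)/(2·2·5) = 0.7071; θ_2 = 45.0043° (elbow-up)
β = atan2(1.4141,6.4141) = 12.4333°; ψ = atan2(3.5358,5.5353) = 32.5695°
θ_1 = β − ψ = -20.1362°
θ_3 = φ − θ_1 − θ_2 = 20.1319° (wrapped to (-180°,180°])

-20.136 45.004 20.132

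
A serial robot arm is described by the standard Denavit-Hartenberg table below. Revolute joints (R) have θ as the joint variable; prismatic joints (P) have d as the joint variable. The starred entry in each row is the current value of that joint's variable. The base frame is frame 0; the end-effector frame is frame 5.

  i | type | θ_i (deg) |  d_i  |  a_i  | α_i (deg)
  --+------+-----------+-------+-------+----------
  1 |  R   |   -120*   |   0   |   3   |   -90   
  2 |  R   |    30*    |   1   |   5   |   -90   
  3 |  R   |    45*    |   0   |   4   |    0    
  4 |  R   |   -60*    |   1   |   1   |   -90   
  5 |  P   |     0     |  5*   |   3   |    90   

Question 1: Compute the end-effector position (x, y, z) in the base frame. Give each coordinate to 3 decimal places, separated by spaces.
-11.743 -9.093 -7.359

after link 1: o_1 = (-1.5000, -2.5981, 0.0000)
after link 2: o_2 = (-2.7990, -6.8481, -2.5000)
after link 3: o_3 = (-6.4733, -7.5552, -3.9142)
after link 4: o_4 = (-6.4174, -7.9760, -5.2632)
after link 5: o_5 = (-11.7427, -9.0933, -7.3591)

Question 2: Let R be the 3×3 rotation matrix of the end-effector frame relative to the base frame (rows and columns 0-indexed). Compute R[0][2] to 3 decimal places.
End-effector z-axis (col 2 of R) = (0.2500,0.4330,-0.8660)
R[0][2] = 0.2500

0.250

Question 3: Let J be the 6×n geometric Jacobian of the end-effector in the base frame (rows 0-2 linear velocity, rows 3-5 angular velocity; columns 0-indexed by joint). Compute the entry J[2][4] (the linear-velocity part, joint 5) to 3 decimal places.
-0.129

prismatic axis z_4 = (-0.9486,0.2888,-0.1294)
J_v[:, 4] = z_4; J_ω[:, 4] = (0,0,0)
entry J[2][4] = -0.1294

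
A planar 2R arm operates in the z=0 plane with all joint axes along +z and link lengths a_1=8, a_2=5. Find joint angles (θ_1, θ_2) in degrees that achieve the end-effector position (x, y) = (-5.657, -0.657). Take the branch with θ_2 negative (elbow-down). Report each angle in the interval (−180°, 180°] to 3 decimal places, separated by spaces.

-134.999 -134.998

cos θ_2 = (32.4333−8²−5²)/(2·8·5) = -0.7071; θ_2 = -134.9981° (elbow-down)
β = atan2(-0.6570,-5.6570) = -173.3754°; ψ = atan2(-3.5356,4.4646) = -38.3769°
θ_1 = β − ψ = -134.9985°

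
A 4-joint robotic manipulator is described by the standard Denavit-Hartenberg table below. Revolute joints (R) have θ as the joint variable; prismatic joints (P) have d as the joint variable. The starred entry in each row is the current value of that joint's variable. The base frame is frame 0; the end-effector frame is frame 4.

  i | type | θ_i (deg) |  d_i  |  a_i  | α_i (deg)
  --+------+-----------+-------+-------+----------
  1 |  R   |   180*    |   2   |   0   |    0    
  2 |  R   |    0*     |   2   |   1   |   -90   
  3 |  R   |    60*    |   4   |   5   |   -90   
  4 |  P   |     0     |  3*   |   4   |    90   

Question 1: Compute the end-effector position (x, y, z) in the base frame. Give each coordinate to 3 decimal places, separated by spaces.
-2.902 -4.000 -5.294

after link 1: o_1 = (0.0000, 0.0000, 2.0000)
after link 2: o_2 = (-1.0000, 0.0000, 4.0000)
after link 3: o_3 = (-3.5000, -4.0000, -0.3301)
after link 4: o_4 = (-2.9019, -4.0000, -5.2942)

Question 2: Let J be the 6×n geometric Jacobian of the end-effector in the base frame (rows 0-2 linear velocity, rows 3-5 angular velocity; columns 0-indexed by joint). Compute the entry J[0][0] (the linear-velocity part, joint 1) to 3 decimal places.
axis z_0 = ẑ; lever o_n−o_0 = (-2.9019,-4.0000,-5.2942)
cross product → J_v[:, 0] = (4.0000,-2.9019,0.0000)
J_ω[:, 0] = z_0
entry J[0][0] = 4.0000

4.000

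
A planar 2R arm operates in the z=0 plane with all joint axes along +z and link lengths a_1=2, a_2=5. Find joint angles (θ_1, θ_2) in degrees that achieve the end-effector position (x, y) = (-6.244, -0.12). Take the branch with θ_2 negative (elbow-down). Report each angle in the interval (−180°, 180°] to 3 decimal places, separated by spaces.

-135.006 -59.994

cos θ_2 = (39.0019−2²−5²)/(2·2·5) = 0.5001; θ_2 = -59.9936° (elbow-down)
β = atan2(-0.1200,-6.2440) = -178.8990°; ψ = atan2(-4.3298,4.5005) = -43.8930°
θ_1 = β − ψ = -135.0060°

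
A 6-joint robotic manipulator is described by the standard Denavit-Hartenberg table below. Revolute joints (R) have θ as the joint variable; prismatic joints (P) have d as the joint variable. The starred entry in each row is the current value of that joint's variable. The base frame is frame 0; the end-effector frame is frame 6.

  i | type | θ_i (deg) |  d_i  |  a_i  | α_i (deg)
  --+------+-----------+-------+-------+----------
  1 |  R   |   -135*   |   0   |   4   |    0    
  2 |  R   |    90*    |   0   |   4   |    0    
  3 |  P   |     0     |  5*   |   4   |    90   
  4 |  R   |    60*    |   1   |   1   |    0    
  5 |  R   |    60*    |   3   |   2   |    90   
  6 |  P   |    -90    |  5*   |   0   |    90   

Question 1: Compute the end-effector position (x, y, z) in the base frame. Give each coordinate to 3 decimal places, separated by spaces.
after link 1: o_1 = (-2.8284, -2.8284, 0.0000)
after link 2: o_2 = (0.0000, -5.6569, 0.0000)
after link 3: o_3 = (2.8284, -8.4853, 5.0000)
after link 4: o_4 = (2.4749, -9.5459, 5.8660)
after link 5: o_5 = (-0.3536, -10.9602, 7.5981)
after link 6: o_6 = (2.7083, -14.0220, 10.0981)

2.708 -14.022 10.098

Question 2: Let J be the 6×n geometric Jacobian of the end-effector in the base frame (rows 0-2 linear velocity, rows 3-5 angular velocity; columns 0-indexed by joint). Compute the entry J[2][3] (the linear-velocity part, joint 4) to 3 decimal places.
axis z_3 = (-0.7071,-0.7071,0.0000); lever o_n−o_3 = (-0.1201,-5.5367,5.0981)
cross product → J_v[:, 3] = (-3.6049,3.6049,3.8301)
J_ω[:, 3] = z_3
entry J[2][3] = 3.8301

3.830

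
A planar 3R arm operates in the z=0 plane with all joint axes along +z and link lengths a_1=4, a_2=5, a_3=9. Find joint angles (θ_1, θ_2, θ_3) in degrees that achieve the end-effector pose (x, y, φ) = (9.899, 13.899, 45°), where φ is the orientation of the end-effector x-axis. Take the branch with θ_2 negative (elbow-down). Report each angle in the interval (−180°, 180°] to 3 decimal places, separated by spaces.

90.014 -45.022 0.008

wrist centre = target − a_3·(cos φ, sin φ) = (3.5350, 7.5350)
cos θ_2 = (69.2733−4²−5²)/(2·4·5) = 0.7068; θ_2 = -45.0222° (elbow-down)
β = atan2(7.5350,3.5350) = 64.8665°; ψ = atan2(-3.5369,7.5342) = -25.1476°
θ_1 = β − ψ = 90.0142°
θ_3 = φ − θ_1 − θ_2 = 0.0080° (wrapped to (-180°,180°])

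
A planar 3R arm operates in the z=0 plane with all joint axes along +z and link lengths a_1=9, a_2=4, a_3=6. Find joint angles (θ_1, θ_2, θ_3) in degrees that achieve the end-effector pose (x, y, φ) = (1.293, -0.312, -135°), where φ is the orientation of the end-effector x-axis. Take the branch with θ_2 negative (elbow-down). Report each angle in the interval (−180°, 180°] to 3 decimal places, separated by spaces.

wrist centre = target − a_3·(cos φ, sin φ) = (5.5356, 3.9306)
cos θ_2 = (46.0933−9²−4²)/(2·9·4) = -0.7070; θ_2 = -134.9944° (elbow-down)
β = atan2(3.9306,5.5356) = 35.3771°; ψ = atan2(-2.8287,6.1718) = -24.6231°
θ_1 = β − ψ = 60.0002°
θ_3 = φ − θ_1 − θ_2 = -60.0057° (wrapped to (-180°,180°])

60.000 -134.994 -60.006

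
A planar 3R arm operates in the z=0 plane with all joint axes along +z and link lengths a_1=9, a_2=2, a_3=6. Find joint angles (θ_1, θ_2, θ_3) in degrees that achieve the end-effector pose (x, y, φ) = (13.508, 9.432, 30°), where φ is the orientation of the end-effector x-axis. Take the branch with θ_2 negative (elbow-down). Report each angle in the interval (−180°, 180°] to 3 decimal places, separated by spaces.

45.467 -44.996 29.530

wrist centre = target − a_3·(cos φ, sin φ) = (8.3118, 6.4320)
cos θ_2 = (110.4574−9²−2²)/(2·9·2) = 0.7072; θ_2 = -44.9964° (elbow-down)
β = atan2(6.4320,8.3118) = 37.7340°; ψ = atan2(-1.4141,10.4143) = -7.7327°
θ_1 = β − ψ = 45.4667°
θ_3 = φ − θ_1 − θ_2 = 29.5297° (wrapped to (-180°,180°])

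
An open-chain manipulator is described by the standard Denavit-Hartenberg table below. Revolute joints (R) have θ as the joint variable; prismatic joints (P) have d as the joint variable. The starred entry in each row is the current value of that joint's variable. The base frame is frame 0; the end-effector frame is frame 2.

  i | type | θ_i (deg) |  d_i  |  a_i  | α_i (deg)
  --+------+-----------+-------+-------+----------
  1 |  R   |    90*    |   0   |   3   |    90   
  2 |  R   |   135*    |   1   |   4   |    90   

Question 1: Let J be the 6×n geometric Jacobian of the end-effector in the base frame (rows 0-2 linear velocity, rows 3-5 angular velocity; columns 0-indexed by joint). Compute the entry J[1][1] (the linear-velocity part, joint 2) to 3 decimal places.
-2.828

axis z_1 = (1.0000,-0.0000,0.0000); lever o_n−o_1 = (1.0000,-2.8284,2.8284)
cross product → J_v[:, 1] = (-0.0000,-2.8284,-2.8284)
J_ω[:, 1] = z_1
entry J[1][1] = -2.8284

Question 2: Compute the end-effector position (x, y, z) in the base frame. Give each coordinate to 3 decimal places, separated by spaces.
after link 1: o_1 = (0.0000, 3.0000, 0.0000)
after link 2: o_2 = (1.0000, 0.1716, 2.8284)

1.000 0.172 2.828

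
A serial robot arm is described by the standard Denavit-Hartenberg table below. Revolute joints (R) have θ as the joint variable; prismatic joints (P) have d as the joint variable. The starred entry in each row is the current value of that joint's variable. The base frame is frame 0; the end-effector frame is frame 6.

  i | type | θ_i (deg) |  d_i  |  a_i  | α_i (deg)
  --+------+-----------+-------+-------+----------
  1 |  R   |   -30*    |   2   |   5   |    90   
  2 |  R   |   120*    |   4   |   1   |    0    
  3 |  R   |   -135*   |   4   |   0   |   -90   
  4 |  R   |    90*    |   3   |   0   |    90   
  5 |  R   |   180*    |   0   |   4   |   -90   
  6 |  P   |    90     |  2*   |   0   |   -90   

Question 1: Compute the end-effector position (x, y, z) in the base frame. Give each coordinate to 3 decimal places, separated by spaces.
after link 1: o_1 = (4.3301, -2.5000, 2.0000)
after link 2: o_2 = (1.8971, -5.7141, 2.8660)
after link 3: o_3 = (-0.1029, -9.1782, 2.8660)
after link 4: o_4 = (0.5695, -9.5664, 5.7638)
after link 5: o_5 = (-1.4305, -13.0305, 5.7638)
after link 6: o_6 = (-1.8787, -12.7717, 3.8320)

-1.879 -12.772 3.832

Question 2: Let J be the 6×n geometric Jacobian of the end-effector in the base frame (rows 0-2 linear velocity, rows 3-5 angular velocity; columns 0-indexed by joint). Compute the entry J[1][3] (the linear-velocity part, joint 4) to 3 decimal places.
axis z_3 = (0.2241,-0.1294,0.9659); lever o_n−o_3 = (-1.7759,-3.5935,0.9659)
cross product → J_v[:, 3] = (3.3461,-1.9319,-1.0353)
J_ω[:, 3] = z_3
entry J[1][3] = -1.9319

-1.932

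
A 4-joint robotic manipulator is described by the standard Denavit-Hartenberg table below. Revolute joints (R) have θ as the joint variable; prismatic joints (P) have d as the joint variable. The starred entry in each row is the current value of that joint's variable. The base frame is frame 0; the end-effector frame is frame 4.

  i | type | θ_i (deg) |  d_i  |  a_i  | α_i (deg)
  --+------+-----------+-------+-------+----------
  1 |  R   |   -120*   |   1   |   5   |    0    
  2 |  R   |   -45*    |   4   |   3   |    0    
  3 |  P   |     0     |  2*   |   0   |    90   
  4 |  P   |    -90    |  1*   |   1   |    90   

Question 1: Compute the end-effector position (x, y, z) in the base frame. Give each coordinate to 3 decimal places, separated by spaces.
after link 1: o_1 = (-2.5000, -4.3301, 1.0000)
after link 2: o_2 = (-5.3978, -5.1066, 5.0000)
after link 3: o_3 = (-5.3978, -5.1066, 7.0000)
after link 4: o_4 = (-5.6566, -4.1407, 6.0000)

-5.657 -4.141 6.000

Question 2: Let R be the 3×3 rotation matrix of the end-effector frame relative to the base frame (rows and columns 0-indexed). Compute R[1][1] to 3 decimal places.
End-effector y-axis (col 1 of R) = (-0.2588,0.9659,0.0000)
R[1][1] = 0.9659

0.966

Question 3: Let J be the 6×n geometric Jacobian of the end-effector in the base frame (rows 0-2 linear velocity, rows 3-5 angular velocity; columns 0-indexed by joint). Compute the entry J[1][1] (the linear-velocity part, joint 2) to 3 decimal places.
-3.157

axis z_1 = (0.0000,0.0000,1.0000); lever o_n−o_1 = (-3.1566,0.1895,5.0000)
cross product → J_v[:, 1] = (-0.1895,-3.1566,0.0000)
J_ω[:, 1] = z_1
entry J[1][1] = -3.1566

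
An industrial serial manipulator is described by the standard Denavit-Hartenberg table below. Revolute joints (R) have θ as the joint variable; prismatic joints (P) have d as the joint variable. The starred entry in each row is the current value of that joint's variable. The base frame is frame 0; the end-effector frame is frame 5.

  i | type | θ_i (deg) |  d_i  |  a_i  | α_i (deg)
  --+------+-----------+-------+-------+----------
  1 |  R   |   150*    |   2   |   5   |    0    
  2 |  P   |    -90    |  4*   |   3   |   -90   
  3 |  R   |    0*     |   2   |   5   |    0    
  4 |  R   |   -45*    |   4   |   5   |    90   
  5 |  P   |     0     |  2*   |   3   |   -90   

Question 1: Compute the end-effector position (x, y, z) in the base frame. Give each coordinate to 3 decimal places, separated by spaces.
after link 1: o_1 = (-4.3301, 2.5000, 2.0000)
after link 2: o_2 = (-2.8301, 5.0981, 6.0000)
after link 3: o_3 = (-2.0622, 10.4282, 6.0000)
after link 4: o_4 = (-3.7585, 15.4901, 9.5355)
after link 5: o_5 = (-3.4050, 16.1024, 13.0711)

-3.405 16.102 13.071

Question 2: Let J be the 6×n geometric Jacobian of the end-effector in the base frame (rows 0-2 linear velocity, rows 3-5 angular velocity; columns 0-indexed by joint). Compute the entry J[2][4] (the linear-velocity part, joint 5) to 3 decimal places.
prismatic axis z_4 = (-0.3536,-0.6124,0.7071)
J_v[:, 4] = z_4; J_ω[:, 4] = (0,0,0)
entry J[2][4] = 0.7071

0.707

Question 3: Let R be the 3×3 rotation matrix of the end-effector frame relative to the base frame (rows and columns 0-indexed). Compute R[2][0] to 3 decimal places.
0.707

End-effector x-axis (col 0 of R) = (0.3536,0.6124,0.7071)
R[2][0] = 0.7071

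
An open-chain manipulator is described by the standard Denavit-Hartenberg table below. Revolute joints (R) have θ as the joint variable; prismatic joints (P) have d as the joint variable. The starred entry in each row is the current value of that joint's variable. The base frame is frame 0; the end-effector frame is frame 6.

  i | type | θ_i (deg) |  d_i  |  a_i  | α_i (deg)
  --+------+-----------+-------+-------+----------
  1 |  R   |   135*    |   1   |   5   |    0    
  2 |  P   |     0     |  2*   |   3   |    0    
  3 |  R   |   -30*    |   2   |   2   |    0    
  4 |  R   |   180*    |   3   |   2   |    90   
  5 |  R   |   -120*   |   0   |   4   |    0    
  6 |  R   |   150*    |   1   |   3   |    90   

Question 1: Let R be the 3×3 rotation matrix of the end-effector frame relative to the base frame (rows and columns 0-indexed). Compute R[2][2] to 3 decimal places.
-0.866

End-effector z-axis (col 2 of R) = (0.1294,-0.4830,-0.8660)
R[2][2] = -0.8660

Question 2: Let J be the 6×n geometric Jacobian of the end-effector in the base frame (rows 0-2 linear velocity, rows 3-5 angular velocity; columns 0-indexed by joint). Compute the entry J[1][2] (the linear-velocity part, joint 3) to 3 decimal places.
axis z_2 = (0.0000,0.0000,1.0000); lever o_n−o_2 = (-0.8111,-0.8365,3.0359)
cross product → J_v[:, 2] = (0.8365,-0.8111,0.0000)
J_ω[:, 2] = z_2
entry J[1][2] = -0.8111

-0.811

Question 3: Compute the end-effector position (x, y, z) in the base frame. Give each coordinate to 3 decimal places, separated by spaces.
after link 1: o_1 = (-3.5355, 3.5355, 1.0000)
after link 2: o_2 = (-5.6569, 5.6569, 3.0000)
after link 3: o_3 = (-6.1745, 7.5887, 5.0000)
after link 4: o_4 = (-5.6569, 5.6569, 8.0000)
after link 5: o_5 = (-6.1745, 7.5887, 4.5359)
after link 6: o_6 = (-6.4680, 4.8203, 6.0359)

-6.468 4.820 6.036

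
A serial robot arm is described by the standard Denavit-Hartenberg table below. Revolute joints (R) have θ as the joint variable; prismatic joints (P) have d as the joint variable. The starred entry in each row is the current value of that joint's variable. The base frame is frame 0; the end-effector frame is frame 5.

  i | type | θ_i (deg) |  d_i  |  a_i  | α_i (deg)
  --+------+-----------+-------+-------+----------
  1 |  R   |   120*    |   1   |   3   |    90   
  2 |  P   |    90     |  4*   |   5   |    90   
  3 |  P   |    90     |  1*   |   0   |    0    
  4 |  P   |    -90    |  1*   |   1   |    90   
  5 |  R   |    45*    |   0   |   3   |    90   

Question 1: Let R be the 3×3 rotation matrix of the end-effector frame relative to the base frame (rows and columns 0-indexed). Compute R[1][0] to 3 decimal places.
End-effector x-axis (col 0 of R) = (-0.3536,0.6124,0.7071)
R[1][0] = 0.6124

0.612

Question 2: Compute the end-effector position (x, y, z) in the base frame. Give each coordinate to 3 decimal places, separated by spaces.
after link 1: o_1 = (-1.5000, 2.5981, 1.0000)
after link 2: o_2 = (1.9641, 4.5981, 6.0000)
after link 3: o_3 = (1.4641, 5.4641, 6.0000)
after link 4: o_4 = (0.9641, 6.3301, 7.0000)
after link 5: o_5 = (-0.0966, 8.1672, 9.1213)

-0.097 8.167 9.121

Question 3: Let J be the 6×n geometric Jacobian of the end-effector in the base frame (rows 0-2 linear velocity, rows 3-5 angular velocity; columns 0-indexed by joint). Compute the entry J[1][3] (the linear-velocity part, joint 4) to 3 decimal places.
prismatic axis z_3 = (-0.5000,0.8660,-0.0000)
J_v[:, 3] = z_3; J_ω[:, 3] = (0,0,0)
entry J[1][3] = 0.8660

0.866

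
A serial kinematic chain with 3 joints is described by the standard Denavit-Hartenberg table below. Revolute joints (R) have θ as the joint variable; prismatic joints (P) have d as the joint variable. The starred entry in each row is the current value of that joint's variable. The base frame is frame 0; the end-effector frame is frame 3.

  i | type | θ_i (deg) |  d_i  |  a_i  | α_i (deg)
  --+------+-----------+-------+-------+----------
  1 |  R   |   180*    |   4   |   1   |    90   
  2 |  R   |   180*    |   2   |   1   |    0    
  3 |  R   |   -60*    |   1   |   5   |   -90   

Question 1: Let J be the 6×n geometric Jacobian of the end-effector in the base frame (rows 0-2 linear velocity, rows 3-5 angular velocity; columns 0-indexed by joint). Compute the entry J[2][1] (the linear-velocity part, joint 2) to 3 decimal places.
-3.500

axis z_1 = (0.0000,1.0000,0.0000); lever o_n−o_1 = (3.5000,3.0000,4.3301)
cross product → J_v[:, 1] = (4.3301,-0.0000,-3.5000)
J_ω[:, 1] = z_1
entry J[2][1] = -3.5000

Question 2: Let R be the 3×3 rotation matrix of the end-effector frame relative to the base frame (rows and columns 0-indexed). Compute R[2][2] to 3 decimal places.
-0.500

End-effector z-axis (col 2 of R) = (0.8660,-0.0000,-0.5000)
R[2][2] = -0.5000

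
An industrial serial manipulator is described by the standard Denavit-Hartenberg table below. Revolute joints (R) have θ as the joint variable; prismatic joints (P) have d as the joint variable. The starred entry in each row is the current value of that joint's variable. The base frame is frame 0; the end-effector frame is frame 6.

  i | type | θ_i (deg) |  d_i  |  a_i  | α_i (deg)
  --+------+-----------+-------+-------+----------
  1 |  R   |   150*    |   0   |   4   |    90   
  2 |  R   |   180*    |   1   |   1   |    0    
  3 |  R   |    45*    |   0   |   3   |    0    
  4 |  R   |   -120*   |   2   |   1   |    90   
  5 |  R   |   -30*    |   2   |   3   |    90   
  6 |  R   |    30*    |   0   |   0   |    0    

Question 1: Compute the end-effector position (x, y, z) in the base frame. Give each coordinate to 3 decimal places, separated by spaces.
-0.878 2.239 1.872

after link 1: o_1 = (-3.4641, 2.0000, 0.0000)
after link 2: o_2 = (-2.0981, 2.3660, 0.0000)
after link 3: o_3 = (-0.2610, 1.3054, -2.1213)
after link 4: o_4 = (0.9632, 2.9080, -1.1554)
after link 5: o_5 = (-0.8775, 2.2387, 1.8718)
after link 6: o_6 = (-0.8775, 2.2387, 1.8718)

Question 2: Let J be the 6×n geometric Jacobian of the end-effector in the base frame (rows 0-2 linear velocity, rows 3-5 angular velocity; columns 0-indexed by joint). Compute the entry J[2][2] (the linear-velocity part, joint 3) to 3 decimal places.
-1.121

axis z_2 = (0.5000,0.8660,0.0000); lever o_n−o_2 = (1.2206,-0.1273,1.8718)
cross product → J_v[:, 2] = (1.6210,-0.9359,-1.1207)
J_ω[:, 2] = z_2
entry J[2][2] = -1.1207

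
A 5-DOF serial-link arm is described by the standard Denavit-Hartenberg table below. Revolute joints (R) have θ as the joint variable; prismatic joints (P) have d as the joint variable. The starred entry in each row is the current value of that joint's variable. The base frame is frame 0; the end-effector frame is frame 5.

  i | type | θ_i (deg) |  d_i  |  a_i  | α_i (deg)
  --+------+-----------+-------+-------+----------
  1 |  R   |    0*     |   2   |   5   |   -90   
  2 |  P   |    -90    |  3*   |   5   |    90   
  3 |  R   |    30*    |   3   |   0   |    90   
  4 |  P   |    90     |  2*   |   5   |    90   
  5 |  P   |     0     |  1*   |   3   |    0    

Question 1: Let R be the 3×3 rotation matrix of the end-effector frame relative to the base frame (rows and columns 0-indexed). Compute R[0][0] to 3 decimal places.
-1.000

End-effector x-axis (col 0 of R) = (-1.0000,0.0000,0.0000)
R[0][0] = -1.0000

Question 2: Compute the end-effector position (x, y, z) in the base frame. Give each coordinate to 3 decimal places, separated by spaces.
after link 1: o_1 = (5.0000, 0.0000, 2.0000)
after link 2: o_2 = (5.0000, 3.0000, 7.0000)
after link 3: o_3 = (2.0000, 3.0000, 7.0000)
after link 4: o_4 = (-3.0000, 1.2679, 8.0000)
after link 5: o_5 = (-6.0000, 1.7679, 8.8660)

-6.000 1.768 8.866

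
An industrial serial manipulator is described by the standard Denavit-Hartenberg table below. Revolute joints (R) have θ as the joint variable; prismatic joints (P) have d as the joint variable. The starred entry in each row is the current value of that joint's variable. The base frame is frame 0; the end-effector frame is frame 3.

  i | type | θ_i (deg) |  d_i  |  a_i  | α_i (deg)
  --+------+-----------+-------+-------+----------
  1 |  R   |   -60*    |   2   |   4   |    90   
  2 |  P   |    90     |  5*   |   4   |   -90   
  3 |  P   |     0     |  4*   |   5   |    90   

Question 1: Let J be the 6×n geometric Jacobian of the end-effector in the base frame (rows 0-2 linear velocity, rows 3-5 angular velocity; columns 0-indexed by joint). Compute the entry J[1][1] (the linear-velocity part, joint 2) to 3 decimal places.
-0.500

prismatic axis z_1 = (-0.8660,-0.5000,0.0000)
J_v[:, 1] = z_1; J_ω[:, 1] = (0,0,0)
entry J[1][1] = -0.5000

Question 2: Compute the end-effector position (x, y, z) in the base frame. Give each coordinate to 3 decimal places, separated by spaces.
after link 1: o_1 = (2.0000, -3.4641, 2.0000)
after link 2: o_2 = (-2.3301, -5.9641, 6.0000)
after link 3: o_3 = (-4.3301, -2.5000, 11.0000)

-4.330 -2.500 11.000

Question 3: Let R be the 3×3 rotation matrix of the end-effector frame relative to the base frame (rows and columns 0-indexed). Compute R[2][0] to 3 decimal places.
End-effector x-axis (col 0 of R) = (0.0000,-0.0000,1.0000)
R[2][0] = 1.0000

1.000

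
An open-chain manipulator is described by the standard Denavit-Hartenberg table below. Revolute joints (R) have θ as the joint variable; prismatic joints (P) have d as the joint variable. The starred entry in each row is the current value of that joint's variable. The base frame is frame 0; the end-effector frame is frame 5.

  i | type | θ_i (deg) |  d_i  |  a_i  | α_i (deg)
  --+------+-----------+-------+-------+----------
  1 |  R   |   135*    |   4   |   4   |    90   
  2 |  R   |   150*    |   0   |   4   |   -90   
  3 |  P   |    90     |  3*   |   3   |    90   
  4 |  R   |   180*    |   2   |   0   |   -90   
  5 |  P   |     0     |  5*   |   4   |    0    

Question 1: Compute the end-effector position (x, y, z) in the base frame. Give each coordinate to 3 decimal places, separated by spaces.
0.846 0.568 8.732

after link 1: o_1 = (-2.8284, 2.8284, 4.0000)
after link 2: o_2 = (-0.3789, 0.3789, 6.0000)
after link 3: o_3 = (-1.4396, -2.8030, 3.4019)
after link 4: o_4 = (-0.2149, -4.0278, 4.4019)
after link 5: o_5 = (0.8458, 0.5684, 8.7321)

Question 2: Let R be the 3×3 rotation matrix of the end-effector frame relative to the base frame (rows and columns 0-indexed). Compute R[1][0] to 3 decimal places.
0.707

End-effector x-axis (col 0 of R) = (0.7071,0.7071,-0.0000)
R[1][0] = 0.7071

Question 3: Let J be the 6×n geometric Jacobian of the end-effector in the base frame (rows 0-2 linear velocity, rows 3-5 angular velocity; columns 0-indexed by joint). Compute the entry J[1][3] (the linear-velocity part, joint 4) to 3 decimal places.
axis z_3 = (0.6124,-0.6124,0.5000); lever o_n−o_3 = (2.2854,3.3714,5.3301)
cross product → J_v[:, 3] = (-4.9497,-2.1213,3.4641)
J_ω[:, 3] = z_3
entry J[1][3] = -2.1213

-2.121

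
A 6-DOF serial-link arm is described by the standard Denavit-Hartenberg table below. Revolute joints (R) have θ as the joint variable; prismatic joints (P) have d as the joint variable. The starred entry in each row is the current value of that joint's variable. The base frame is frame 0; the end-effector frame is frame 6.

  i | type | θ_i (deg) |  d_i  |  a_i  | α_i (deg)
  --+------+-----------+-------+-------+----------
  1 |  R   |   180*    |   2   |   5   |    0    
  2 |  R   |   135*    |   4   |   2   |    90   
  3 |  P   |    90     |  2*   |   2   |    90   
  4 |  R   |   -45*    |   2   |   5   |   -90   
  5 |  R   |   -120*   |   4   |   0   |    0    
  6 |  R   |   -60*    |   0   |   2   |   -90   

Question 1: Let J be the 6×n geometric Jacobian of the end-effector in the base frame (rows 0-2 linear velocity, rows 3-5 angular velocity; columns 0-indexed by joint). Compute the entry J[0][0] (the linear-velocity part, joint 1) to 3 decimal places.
axis z_0 = ẑ; lever o_n−o_0 = (-4.0858,-4.7426,12.9497)
cross product → J_v[:, 0] = (4.7426,-4.0858,0.0000)
J_ω[:, 0] = z_0
entry J[0][0] = 4.7426

4.743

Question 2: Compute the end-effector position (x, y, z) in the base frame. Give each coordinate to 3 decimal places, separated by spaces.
-4.086 -4.743 12.950

after link 1: o_1 = (-5.0000, 0.0000, 2.0000)
after link 2: o_2 = (-3.5858, -1.4142, 6.0000)
after link 3: o_3 = (-5.0000, -2.8284, 8.0000)
after link 4: o_4 = (-1.0858, -1.7426, 11.5355)
after link 5: o_5 = (-3.0858, -3.7426, 14.3640)
after link 6: o_6 = (-4.0858, -4.7426, 12.9497)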